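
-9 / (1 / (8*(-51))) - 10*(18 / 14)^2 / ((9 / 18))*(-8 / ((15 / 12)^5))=115109208 / 30625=3758.67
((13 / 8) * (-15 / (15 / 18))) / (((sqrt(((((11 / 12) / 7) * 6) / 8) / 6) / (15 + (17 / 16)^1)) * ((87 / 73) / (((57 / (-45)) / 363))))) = 4633967 * sqrt(462) / 9263760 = 10.75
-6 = -6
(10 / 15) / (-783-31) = -1 / 1221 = -0.00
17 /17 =1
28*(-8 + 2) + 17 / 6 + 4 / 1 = -967 / 6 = -161.17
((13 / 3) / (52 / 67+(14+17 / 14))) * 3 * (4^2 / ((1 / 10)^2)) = 19510400 / 14999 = 1300.78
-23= -23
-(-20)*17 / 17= 20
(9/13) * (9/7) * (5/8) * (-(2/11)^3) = -405/121121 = -0.00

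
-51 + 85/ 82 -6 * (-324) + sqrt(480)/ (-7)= 155311/ 82 -4 * sqrt(30)/ 7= 1890.91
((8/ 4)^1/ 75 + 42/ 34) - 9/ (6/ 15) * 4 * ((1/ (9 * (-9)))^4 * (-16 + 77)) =1.26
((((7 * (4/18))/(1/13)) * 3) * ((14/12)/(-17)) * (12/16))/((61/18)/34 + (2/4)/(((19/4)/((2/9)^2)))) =-326781/10975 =-29.78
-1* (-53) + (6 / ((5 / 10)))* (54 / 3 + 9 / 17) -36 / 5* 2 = 22181 / 85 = 260.95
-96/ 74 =-48/ 37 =-1.30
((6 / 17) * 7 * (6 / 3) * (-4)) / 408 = -14 / 289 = -0.05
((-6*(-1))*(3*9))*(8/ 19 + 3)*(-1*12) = -6650.53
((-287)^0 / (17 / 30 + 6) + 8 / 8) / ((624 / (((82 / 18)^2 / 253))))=381587 / 2519163504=0.00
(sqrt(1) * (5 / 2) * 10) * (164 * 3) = 12300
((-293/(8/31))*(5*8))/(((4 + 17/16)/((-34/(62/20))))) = 7969600/81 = 98390.12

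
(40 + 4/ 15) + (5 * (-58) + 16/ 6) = -3706/ 15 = -247.07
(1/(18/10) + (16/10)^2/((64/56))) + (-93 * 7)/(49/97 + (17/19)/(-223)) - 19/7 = -13592610743/10464300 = -1298.95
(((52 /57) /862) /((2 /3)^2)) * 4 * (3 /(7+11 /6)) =1404 /434017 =0.00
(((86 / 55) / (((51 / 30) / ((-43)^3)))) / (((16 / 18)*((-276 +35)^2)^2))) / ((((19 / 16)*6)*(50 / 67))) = -1374358002 / 299642482480825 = -0.00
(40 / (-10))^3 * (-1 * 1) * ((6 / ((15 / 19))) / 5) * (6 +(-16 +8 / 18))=-209152 / 225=-929.56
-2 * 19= -38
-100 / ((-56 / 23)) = 575 / 14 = 41.07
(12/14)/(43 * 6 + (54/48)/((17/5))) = 272/81977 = 0.00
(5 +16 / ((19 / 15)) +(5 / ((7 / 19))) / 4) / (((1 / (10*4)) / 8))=894800 / 133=6727.82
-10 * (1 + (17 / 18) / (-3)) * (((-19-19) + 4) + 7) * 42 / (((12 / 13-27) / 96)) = -3232320 / 113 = -28604.60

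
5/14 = 0.36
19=19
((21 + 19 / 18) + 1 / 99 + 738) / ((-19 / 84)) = -2106902 / 627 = -3360.29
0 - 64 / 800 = -2 / 25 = -0.08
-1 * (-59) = 59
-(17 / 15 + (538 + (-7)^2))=-8822 / 15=-588.13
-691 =-691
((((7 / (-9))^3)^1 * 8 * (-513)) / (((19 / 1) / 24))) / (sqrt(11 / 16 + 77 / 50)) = 439040 * sqrt(11) / 891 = 1634.27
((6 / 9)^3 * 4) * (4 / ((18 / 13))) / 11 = 832 / 2673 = 0.31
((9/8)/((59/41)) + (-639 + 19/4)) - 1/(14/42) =-300413/472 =-636.47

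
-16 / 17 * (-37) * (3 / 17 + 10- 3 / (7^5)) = 1721275520 / 4857223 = 354.37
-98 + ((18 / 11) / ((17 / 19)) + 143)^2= 20877.40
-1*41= -41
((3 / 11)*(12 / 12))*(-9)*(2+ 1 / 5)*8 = -216 / 5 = -43.20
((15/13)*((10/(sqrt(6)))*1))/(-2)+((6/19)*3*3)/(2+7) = 6/19 - 25*sqrt(6)/26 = -2.04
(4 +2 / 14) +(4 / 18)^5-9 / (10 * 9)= 16713107 / 4133430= 4.04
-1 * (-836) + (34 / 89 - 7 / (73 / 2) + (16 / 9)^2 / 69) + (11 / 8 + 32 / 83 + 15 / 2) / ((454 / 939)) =9363426423912707 / 10946389783248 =855.39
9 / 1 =9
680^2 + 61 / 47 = 21732861 / 47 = 462401.30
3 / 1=3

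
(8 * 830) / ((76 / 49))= 81340 / 19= 4281.05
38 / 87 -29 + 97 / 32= -71081 / 2784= -25.53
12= 12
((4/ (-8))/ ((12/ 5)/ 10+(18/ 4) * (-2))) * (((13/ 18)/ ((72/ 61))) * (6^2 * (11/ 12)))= 218075/ 189216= 1.15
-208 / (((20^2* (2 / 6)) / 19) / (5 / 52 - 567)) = 1680303 / 100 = 16803.03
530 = 530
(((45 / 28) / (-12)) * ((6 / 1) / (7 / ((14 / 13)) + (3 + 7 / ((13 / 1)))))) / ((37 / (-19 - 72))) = 845 / 4292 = 0.20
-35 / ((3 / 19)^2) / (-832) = 12635 / 7488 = 1.69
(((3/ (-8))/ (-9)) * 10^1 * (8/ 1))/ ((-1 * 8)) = -5/ 12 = -0.42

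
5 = 5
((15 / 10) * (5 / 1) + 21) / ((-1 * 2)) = -57 / 4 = -14.25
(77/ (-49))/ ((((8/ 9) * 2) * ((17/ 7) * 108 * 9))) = -11/ 29376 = -0.00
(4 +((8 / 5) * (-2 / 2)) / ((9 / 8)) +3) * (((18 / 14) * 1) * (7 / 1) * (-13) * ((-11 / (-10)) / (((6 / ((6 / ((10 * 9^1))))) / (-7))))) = 251251 / 4500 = 55.83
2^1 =2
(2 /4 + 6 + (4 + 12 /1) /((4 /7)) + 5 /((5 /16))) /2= 101 /4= 25.25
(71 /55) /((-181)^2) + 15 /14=27028819 /25225970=1.07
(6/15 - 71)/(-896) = 353/4480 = 0.08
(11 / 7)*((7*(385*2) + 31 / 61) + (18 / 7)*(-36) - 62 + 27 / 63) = 24595208 / 2989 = 8228.57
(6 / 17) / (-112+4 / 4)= -2 / 629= -0.00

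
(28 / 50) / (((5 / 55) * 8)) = 77 / 100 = 0.77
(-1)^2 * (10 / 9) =1.11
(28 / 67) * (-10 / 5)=-56 / 67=-0.84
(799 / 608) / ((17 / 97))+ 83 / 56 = 38221 / 4256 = 8.98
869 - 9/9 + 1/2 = 1737/2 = 868.50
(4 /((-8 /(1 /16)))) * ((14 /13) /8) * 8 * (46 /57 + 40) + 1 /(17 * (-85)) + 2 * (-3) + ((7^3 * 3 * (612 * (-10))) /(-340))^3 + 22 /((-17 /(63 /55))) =54430168862411998871 /8565960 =6354240372639.14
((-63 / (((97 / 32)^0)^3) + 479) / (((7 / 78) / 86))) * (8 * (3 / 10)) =33486336 / 35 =956752.46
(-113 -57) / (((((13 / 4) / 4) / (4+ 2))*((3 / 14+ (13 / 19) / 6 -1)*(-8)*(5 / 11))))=-447678 / 871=-513.98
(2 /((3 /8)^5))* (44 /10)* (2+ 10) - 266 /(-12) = 11552291 /810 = 14262.09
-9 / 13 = -0.69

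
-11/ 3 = -3.67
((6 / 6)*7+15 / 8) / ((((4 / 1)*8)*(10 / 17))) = 1207 / 2560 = 0.47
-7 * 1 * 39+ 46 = -227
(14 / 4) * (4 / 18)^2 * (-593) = -8302 / 81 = -102.49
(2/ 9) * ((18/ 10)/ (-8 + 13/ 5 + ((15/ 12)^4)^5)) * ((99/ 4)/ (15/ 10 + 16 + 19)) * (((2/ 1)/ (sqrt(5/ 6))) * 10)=39582418599936 * sqrt(30)/ 2967452284589239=0.07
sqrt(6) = 2.45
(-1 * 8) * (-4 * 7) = 224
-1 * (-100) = 100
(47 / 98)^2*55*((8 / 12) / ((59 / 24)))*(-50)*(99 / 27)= -628.95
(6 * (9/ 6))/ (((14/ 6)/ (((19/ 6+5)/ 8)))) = 63/ 16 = 3.94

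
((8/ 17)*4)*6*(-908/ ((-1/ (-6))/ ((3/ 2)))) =-1569024/ 17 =-92295.53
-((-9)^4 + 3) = -6564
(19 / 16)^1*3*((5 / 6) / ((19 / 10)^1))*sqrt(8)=25*sqrt(2) / 8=4.42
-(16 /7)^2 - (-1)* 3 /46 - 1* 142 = -331697 /2254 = -147.16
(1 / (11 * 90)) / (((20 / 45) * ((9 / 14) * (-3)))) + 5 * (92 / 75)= 7285 / 1188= 6.13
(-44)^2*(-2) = -3872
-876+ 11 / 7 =-6121 / 7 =-874.43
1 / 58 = 0.02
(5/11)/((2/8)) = 20/11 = 1.82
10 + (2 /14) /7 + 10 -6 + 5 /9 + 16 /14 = 6932 /441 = 15.72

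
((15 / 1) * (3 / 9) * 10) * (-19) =-950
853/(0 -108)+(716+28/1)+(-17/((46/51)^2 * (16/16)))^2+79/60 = 709681777999/604456560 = 1174.08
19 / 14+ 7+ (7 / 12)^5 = 14674321 / 1741824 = 8.42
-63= -63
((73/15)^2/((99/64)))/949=4672/289575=0.02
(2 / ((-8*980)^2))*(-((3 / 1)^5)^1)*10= -243 / 3073280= -0.00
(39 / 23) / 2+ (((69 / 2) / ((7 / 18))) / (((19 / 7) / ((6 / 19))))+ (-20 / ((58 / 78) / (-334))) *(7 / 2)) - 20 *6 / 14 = 106000537425 / 3371018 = 31444.67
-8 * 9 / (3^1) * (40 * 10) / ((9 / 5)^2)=-80000 / 27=-2962.96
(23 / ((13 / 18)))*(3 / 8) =621 / 52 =11.94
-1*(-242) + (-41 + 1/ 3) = 604/ 3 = 201.33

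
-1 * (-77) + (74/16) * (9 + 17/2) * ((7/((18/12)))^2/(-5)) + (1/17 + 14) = -160019/612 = -261.47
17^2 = 289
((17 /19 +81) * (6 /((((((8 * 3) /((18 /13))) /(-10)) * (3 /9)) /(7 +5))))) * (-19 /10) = 252072 /13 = 19390.15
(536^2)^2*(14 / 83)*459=530395560124416 / 83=6390307953306.22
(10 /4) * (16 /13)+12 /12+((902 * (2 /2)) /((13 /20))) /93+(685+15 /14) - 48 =11121563 /16926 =657.07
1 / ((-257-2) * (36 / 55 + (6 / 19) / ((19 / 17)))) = -19855 / 4818954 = -0.00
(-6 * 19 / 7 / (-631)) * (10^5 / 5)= 2280000 / 4417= 516.19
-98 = -98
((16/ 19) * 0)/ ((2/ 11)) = 0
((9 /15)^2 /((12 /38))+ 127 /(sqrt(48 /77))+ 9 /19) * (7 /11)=10731 /10450+ 889 * sqrt(231) /132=103.39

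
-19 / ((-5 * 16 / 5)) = 19 / 16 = 1.19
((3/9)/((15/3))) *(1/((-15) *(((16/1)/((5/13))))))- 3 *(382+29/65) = -10739089/9360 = -1147.34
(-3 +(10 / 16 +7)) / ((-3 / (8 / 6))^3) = -296 / 729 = -0.41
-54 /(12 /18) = -81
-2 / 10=-1 / 5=-0.20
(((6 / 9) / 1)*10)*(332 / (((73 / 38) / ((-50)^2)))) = 630800000 / 219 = 2880365.30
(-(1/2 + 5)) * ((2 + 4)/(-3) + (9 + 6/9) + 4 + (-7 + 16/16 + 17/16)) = -3553/96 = -37.01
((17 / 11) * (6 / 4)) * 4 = 102 / 11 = 9.27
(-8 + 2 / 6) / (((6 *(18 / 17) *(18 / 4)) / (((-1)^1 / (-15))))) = -391 / 21870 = -0.02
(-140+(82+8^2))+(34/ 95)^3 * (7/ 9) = 46573378/ 7716375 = 6.04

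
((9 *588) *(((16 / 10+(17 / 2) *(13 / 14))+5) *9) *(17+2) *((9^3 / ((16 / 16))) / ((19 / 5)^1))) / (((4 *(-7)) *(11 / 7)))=-2516018841 / 44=-57182246.39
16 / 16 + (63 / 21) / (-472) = 469 / 472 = 0.99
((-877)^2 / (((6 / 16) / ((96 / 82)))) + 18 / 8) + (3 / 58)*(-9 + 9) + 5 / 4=196897311 / 82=2401186.72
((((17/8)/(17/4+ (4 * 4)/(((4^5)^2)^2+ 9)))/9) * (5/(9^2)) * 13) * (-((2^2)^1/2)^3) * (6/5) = -1943936557923880/4542082534395387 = -0.43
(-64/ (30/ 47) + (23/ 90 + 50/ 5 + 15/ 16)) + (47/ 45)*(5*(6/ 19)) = -87.42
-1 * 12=-12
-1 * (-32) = 32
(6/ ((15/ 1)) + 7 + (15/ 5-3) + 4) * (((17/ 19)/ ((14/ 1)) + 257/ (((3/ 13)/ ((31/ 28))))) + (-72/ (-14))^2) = 2814229/ 196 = 14358.31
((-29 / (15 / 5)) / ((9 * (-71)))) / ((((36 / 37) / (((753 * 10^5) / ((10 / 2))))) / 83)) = 111769045000 / 5751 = 19434714.83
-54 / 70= -27 / 35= -0.77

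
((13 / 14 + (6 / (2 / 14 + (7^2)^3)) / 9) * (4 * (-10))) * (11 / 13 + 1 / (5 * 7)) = -6391563988 / 196724073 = -32.49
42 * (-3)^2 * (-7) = -2646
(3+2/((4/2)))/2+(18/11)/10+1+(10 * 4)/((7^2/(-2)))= 4126/2695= 1.53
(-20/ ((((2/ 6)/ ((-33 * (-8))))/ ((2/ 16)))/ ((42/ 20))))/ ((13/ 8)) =-33264/ 13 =-2558.77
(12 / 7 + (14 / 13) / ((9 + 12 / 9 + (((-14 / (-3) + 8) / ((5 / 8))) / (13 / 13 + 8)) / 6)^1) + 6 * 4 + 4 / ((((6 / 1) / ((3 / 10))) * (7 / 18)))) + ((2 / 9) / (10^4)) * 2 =26.33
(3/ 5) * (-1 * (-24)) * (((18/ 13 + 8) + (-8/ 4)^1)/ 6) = 1152/ 65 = 17.72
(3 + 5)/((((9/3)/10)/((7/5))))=112/3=37.33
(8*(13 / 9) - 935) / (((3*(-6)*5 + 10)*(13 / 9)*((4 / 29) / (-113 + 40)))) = -17594387 / 4160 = -4229.42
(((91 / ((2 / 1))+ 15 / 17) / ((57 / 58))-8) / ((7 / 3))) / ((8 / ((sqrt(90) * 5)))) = 29985 * sqrt(10) / 952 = 99.60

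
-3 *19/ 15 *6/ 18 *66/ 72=-209/ 180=-1.16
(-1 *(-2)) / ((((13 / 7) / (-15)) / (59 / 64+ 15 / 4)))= -2415 / 32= -75.47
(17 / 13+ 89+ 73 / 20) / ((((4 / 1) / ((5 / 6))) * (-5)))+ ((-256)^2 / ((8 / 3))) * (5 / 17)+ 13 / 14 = 7225.25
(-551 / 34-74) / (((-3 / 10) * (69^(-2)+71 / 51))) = 24336645 / 112694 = 215.95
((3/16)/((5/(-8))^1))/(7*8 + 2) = -3/580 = -0.01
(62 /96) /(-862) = -31 /41376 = -0.00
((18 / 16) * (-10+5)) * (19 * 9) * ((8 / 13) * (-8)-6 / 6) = 592515 / 104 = 5697.26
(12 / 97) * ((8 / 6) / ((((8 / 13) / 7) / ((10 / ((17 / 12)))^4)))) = 37739520000 / 8101537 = 4658.32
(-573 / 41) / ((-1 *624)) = 191 / 8528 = 0.02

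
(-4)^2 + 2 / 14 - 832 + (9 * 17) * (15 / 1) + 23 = 10515 / 7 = 1502.14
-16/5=-3.20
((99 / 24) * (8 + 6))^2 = 53361 / 16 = 3335.06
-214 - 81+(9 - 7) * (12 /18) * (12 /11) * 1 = -3229 /11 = -293.55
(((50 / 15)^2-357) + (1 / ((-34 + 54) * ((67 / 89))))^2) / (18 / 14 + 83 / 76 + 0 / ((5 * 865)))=-32322651781 / 222205500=-145.46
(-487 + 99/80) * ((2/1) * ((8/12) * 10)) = -38861/6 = -6476.83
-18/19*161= -2898/19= -152.53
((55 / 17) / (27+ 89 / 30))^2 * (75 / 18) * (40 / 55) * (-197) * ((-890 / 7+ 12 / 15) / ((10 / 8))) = 1149896880000 / 1634990623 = 703.30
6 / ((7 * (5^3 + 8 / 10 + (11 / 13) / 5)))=195 / 28658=0.01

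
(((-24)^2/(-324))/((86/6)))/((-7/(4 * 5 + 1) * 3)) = 16/129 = 0.12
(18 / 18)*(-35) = -35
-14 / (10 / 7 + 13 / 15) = -1470 / 241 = -6.10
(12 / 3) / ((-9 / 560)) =-2240 / 9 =-248.89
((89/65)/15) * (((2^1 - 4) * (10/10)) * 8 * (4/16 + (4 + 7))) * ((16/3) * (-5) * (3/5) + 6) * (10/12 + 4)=10324/13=794.15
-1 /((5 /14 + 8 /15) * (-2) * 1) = 105 /187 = 0.56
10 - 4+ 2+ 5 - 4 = 9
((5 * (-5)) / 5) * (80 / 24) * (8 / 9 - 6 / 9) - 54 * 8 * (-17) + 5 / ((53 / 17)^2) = 556749107 / 75843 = 7340.81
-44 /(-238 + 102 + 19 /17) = 748 /2293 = 0.33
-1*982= -982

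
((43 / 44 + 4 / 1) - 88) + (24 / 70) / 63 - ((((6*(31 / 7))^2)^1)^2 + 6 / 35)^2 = -248496074451.75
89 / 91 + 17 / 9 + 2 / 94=111175 / 38493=2.89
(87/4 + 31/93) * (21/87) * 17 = 31535/348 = 90.62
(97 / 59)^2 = 9409 / 3481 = 2.70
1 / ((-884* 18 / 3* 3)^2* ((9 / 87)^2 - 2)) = -841 / 423589787712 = -0.00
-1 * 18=-18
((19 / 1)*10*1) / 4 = 95 / 2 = 47.50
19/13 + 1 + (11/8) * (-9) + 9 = -95/104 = -0.91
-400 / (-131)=400 / 131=3.05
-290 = -290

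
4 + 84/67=352/67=5.25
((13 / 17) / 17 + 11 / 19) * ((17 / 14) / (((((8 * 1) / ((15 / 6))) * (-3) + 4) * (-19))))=8565 / 1202852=0.01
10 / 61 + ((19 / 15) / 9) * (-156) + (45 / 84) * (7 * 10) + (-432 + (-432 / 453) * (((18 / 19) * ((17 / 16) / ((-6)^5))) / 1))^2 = 1079561056383189457 / 5784201457920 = 186639.60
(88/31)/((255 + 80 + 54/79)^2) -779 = -16982961461581/21800978191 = -779.00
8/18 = 4/9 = 0.44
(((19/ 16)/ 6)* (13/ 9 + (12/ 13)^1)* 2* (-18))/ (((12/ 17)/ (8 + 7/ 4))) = -89471/ 384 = -233.00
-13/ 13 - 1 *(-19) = 18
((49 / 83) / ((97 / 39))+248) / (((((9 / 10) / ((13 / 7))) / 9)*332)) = 129906335 / 9355262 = 13.89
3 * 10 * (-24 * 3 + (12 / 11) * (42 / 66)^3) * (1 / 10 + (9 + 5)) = -444165228 / 14641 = -30337.08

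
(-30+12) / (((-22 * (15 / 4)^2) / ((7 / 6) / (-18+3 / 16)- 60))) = -821696 / 235125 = -3.49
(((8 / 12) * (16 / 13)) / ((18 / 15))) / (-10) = -8 / 117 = -0.07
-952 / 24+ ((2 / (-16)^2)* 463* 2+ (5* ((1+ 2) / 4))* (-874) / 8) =-84887 / 192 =-442.12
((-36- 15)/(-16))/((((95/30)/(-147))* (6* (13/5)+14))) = -112455/22496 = -5.00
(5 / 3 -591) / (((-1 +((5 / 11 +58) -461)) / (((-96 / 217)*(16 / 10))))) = -4978688 / 4816315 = -1.03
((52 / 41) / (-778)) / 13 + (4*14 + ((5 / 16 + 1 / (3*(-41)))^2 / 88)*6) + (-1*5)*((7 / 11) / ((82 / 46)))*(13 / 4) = 50.21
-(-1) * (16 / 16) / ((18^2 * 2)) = 1 / 648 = 0.00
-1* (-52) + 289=341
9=9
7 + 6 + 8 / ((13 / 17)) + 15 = 38.46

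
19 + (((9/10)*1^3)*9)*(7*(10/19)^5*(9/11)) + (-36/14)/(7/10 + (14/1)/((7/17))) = 1376068088419/66158889181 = 20.80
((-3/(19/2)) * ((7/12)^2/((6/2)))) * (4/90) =-0.00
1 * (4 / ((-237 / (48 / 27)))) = -64 / 2133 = -0.03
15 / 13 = 1.15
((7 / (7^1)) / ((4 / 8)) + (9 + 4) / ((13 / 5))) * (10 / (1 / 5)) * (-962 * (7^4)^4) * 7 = -78326694059492596900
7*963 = 6741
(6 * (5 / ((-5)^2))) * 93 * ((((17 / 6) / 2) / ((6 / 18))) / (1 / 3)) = 14229 / 10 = 1422.90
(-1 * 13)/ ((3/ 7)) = -91/ 3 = -30.33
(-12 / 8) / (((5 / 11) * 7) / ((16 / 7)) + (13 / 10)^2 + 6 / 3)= -6600 / 22361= -0.30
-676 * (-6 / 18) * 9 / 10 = 1014 / 5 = 202.80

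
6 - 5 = 1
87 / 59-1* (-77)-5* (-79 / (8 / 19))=479835 / 472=1016.60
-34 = -34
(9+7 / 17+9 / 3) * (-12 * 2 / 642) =-844 / 1819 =-0.46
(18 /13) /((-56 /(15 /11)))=-135 /4004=-0.03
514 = 514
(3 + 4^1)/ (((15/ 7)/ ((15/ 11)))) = 49/ 11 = 4.45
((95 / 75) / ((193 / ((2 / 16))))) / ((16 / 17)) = 323 / 370560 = 0.00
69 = 69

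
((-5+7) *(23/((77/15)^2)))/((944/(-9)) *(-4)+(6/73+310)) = 0.00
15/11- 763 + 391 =-4077/11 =-370.64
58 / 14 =29 / 7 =4.14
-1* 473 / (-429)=43 / 39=1.10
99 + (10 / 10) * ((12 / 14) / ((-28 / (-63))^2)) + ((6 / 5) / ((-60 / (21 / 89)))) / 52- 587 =-195858443 / 404950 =-483.66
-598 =-598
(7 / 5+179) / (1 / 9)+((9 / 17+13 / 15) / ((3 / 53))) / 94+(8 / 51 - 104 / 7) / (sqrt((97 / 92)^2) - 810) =30417154744372 / 18731152755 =1623.88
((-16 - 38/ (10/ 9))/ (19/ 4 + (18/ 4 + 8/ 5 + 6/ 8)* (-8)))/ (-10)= -502/ 5005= -0.10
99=99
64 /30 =32 /15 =2.13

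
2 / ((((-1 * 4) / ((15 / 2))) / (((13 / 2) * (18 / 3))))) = -585 / 4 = -146.25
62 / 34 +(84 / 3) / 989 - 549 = -9199202 / 16813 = -547.15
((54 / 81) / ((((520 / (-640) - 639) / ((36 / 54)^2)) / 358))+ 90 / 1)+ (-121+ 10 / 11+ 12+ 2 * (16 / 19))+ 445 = 24749139608 / 57767391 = 428.43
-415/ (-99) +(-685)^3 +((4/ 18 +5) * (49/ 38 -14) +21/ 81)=-3627536943647/ 11286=-321419186.93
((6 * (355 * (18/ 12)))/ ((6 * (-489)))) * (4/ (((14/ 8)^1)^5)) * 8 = -5816320/ 2739541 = -2.12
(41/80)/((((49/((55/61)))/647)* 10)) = 291797/478240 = 0.61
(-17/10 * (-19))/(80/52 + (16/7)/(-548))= 4026841/191280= 21.05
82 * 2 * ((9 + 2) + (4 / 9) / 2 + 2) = 19516 / 9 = 2168.44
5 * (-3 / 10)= -3 / 2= -1.50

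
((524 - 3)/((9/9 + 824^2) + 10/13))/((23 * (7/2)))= 13546/1421100471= 0.00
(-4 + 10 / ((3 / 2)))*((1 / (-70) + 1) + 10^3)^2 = 9819329522 / 3675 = 2671926.40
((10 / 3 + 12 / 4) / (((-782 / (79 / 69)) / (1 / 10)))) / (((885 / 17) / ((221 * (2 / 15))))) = -331721 / 632022750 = -0.00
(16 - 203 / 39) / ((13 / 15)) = 2105 / 169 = 12.46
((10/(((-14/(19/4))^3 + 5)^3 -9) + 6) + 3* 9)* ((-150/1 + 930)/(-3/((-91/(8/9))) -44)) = -275734060287648125345/471042663850511954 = -585.37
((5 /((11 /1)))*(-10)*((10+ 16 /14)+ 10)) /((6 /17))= -62900 /231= -272.29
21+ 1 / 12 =253 / 12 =21.08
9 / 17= 0.53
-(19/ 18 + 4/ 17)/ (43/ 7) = -2765/ 13158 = -0.21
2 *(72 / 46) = 72 / 23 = 3.13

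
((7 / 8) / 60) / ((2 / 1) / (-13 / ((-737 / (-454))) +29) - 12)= -0.00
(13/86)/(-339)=-13/29154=-0.00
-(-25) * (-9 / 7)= -225 / 7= -32.14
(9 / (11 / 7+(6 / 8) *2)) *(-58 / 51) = -3.33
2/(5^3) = 2/125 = 0.02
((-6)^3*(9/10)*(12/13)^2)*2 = -279936/845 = -331.29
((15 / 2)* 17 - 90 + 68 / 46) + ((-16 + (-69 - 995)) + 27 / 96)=-765985 / 736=-1040.74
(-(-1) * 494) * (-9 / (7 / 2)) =-8892 / 7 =-1270.29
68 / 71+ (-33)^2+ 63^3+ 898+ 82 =17900304 / 71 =252116.96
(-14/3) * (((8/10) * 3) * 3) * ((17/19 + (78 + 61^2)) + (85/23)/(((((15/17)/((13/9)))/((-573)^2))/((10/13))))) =-112456588832/2185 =-51467546.38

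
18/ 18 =1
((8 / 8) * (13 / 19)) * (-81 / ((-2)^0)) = -1053 / 19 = -55.42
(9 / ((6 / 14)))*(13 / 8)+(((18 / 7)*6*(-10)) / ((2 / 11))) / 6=-6009 / 56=-107.30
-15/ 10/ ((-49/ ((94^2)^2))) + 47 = 117114647/ 49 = 2390094.84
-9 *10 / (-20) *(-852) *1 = -3834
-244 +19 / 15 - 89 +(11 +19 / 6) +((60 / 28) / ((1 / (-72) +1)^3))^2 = -312.57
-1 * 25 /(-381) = 25 /381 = 0.07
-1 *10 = -10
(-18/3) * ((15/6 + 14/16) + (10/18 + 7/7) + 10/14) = -2845/84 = -33.87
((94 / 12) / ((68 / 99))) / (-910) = -1551 / 123760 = -0.01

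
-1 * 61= -61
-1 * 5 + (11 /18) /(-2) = -191 /36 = -5.31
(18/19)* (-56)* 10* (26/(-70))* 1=3744/19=197.05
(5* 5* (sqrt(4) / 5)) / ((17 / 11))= 110 / 17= 6.47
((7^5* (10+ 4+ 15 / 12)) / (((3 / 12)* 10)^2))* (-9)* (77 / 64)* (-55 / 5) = 7815305421 / 1600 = 4884565.89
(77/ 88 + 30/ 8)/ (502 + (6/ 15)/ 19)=3515/ 381536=0.01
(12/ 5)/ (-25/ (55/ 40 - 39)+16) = 301/ 2090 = 0.14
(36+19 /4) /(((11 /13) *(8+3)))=2119 /484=4.38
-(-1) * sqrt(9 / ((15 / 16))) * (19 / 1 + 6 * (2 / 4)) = 88 * sqrt(15) / 5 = 68.16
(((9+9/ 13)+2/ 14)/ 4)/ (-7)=-895/ 2548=-0.35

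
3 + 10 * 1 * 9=93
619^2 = 383161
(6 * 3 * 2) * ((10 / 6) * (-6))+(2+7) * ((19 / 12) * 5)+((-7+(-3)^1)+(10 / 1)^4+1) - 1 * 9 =38773 / 4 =9693.25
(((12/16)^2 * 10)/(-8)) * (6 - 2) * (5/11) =-1.28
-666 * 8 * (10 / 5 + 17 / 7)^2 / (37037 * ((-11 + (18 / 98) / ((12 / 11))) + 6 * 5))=-553536 / 3760757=-0.15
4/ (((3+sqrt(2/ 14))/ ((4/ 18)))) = 28/ 93 - 4 *sqrt(7)/ 279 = 0.26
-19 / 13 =-1.46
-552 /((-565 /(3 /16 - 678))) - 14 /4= -75226 /113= -665.72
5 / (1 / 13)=65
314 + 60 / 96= 2517 / 8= 314.62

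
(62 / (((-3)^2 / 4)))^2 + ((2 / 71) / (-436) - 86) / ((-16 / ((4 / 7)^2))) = 46753806517 / 61432182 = 761.06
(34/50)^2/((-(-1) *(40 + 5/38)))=10982/953125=0.01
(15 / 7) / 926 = 15 / 6482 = 0.00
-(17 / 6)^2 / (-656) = 289 / 23616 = 0.01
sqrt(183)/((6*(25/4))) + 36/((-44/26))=-234/11 + 2*sqrt(183)/75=-20.91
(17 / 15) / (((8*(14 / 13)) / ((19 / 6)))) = 0.42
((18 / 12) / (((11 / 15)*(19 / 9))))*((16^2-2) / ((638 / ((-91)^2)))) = 425933235 / 133342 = 3194.29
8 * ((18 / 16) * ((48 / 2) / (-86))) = -108 / 43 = -2.51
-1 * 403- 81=-484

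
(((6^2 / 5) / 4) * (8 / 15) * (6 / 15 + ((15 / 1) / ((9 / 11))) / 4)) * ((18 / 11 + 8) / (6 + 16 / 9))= 285246 / 48125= 5.93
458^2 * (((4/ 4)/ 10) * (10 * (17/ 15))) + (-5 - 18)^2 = 3573923/ 15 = 238261.53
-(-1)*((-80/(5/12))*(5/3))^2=102400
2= 2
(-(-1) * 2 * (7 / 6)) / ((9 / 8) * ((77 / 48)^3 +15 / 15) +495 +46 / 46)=229376 / 49325909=0.00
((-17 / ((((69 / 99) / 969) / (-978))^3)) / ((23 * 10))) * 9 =2339866880676451267423524 / 1399205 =1672283104103009399.93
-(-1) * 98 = 98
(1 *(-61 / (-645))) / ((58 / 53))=3233 / 37410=0.09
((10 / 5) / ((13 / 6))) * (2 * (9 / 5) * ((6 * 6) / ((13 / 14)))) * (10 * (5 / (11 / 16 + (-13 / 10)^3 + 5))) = 725760000 / 393263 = 1845.48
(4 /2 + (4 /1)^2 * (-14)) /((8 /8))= -222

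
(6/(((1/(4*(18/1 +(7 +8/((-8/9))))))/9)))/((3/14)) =16128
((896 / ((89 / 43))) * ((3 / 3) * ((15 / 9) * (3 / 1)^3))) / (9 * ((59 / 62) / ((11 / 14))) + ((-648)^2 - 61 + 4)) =24633840 / 530927809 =0.05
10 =10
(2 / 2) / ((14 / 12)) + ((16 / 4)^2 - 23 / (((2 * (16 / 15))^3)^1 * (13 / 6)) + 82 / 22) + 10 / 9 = 3040952345 / 147603456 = 20.60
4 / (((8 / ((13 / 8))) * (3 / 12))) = 3.25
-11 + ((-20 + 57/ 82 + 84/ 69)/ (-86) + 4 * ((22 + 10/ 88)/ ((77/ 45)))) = 802780777/ 19625716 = 40.90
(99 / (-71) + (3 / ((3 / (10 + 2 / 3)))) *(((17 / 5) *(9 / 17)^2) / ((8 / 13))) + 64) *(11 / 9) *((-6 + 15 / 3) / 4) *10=-5252599 / 21726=-241.77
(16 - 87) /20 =-3.55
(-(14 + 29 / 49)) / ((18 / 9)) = -715 / 98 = -7.30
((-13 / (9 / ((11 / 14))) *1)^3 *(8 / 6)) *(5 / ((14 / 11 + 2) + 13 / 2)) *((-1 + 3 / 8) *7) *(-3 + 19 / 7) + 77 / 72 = -45694231 / 258048504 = -0.18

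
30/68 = 15/34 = 0.44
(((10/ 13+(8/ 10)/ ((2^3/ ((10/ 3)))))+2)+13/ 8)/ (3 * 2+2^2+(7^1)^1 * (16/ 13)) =1475/ 5808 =0.25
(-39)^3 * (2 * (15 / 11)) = -1779570 / 11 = -161779.09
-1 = -1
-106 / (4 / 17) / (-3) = 901 / 6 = 150.17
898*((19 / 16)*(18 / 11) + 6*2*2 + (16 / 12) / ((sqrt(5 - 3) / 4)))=26683.55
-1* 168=-168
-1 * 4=-4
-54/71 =-0.76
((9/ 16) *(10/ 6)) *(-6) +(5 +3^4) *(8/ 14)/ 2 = 1061/ 56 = 18.95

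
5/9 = 0.56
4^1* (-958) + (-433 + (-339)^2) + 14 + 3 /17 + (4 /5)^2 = 47035097 /425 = 110670.82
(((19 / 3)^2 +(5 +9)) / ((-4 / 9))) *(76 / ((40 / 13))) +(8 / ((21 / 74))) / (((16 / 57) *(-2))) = -856083 / 280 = -3057.44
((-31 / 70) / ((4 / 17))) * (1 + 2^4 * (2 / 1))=-62.11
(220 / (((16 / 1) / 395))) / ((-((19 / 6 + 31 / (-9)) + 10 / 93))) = 1212255 / 38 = 31901.45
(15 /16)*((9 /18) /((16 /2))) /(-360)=-1 /6144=-0.00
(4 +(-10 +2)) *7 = -28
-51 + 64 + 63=76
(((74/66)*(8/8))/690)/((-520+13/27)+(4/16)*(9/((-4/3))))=-888/284828665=-0.00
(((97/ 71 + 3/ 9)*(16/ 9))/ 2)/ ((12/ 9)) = 724/ 639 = 1.13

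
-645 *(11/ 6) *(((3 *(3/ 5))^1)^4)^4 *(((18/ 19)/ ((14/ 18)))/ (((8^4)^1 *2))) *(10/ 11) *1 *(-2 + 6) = -6454069317770962203/ 831250000000000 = -7764.29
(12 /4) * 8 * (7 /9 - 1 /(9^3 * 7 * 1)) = 18.66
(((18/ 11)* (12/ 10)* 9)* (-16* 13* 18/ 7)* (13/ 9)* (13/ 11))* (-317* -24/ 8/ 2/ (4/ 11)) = -8123381136/ 385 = -21099691.26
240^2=57600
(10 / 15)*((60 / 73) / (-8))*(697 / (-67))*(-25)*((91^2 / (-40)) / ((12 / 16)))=144296425 / 29346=4917.07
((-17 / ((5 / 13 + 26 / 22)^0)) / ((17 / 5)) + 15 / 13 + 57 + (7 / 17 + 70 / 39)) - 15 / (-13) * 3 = 38999 / 663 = 58.82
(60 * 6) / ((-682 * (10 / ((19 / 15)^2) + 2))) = -16245 / 253363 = -0.06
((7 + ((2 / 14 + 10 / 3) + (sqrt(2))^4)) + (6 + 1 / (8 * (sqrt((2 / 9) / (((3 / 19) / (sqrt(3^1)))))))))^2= (63 * 3^(1 / 4) * sqrt(38) + 130720)^2 / 40755456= 422.56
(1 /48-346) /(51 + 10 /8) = -16607 /2508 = -6.62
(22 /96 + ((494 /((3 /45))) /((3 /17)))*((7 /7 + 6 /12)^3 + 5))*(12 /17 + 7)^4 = 4971156015980711 /4009008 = 1239996531.81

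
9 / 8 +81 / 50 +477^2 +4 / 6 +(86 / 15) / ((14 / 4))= 955643009 / 4200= 227534.05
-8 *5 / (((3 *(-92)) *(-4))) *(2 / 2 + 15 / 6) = -0.13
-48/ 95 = -0.51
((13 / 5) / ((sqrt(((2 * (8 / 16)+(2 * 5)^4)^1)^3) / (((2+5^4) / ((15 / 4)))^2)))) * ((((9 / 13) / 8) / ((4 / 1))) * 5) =393129 * sqrt(10001) / 5001000050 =0.01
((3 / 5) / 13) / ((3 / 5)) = 1 / 13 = 0.08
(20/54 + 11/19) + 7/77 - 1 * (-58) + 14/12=679495/11286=60.21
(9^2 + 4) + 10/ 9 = 775/ 9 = 86.11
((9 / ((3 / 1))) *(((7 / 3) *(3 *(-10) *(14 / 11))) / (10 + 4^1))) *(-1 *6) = 1260 / 11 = 114.55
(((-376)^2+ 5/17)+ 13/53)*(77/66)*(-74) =-32991487858/2703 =-12205507.90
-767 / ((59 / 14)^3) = -35672 / 3481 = -10.25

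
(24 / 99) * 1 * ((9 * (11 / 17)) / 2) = 12 / 17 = 0.71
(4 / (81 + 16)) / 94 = 2 / 4559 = 0.00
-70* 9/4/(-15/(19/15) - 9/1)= 665/88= 7.56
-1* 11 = -11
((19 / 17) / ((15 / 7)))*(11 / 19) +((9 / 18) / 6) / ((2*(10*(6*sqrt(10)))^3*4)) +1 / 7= sqrt(10) / 2073600000 +794 / 1785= 0.44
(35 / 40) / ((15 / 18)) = 21 / 20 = 1.05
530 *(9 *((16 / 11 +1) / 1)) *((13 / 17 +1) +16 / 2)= 21379140 / 187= 114326.95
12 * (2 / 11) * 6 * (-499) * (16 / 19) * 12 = -13796352 / 209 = -66011.25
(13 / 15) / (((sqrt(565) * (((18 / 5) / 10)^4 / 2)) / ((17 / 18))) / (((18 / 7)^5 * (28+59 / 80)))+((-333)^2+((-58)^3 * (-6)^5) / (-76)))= -128323282197512047851562500 / 2939414952550613480569699525609363 - 53370523456250 * sqrt(565) / 8818244857651840441709098576828089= -0.00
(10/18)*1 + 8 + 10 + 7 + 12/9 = 26.89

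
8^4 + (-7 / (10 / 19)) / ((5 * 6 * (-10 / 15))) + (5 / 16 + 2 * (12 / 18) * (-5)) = 4090.31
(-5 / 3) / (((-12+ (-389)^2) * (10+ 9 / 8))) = -40 / 40399503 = -0.00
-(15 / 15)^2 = -1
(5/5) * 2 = 2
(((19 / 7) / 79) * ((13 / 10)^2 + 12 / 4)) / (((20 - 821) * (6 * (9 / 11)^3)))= -1694363 / 27678234600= -0.00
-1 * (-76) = 76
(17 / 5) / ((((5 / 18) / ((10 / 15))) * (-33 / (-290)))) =3944 / 55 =71.71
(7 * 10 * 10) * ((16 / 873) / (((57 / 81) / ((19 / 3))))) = 11200 / 97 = 115.46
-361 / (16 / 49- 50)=17689 / 2434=7.27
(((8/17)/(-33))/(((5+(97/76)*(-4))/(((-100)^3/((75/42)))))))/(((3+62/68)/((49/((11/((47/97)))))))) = -1473920000/35211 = -41859.65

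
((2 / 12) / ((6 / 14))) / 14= 1 / 36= 0.03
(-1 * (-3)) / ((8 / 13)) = 39 / 8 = 4.88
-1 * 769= -769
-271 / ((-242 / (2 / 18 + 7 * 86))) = 1468549 / 2178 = 674.26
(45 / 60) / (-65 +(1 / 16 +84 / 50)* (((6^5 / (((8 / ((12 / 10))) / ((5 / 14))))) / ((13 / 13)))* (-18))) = -525 / 9191534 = -0.00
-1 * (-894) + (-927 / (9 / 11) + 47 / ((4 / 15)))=-251 / 4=-62.75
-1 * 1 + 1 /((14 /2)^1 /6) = -1 /7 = -0.14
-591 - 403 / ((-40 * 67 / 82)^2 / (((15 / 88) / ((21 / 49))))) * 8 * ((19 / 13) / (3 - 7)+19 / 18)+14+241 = -47900893691 / 142211520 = -336.83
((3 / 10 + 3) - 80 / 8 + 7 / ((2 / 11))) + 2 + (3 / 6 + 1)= 353 / 10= 35.30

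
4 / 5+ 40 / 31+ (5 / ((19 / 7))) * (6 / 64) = 213267 / 94240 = 2.26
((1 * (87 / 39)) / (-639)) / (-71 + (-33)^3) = 29 / 299118456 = 0.00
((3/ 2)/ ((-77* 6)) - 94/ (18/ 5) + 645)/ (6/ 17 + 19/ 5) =145821835/ 978516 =149.02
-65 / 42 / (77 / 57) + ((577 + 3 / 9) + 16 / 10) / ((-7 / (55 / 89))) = -15040441 / 287826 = -52.26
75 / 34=2.21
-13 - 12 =-25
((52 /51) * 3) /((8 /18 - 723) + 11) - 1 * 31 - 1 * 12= -1170448 /27217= -43.00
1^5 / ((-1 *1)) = -1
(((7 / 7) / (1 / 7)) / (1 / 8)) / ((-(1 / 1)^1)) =-56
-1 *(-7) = 7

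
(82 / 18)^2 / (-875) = -0.02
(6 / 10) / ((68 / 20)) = 3 / 17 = 0.18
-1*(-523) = 523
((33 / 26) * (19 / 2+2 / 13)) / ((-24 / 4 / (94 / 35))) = -129767 / 23660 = -5.48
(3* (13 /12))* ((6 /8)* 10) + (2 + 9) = 283 /8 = 35.38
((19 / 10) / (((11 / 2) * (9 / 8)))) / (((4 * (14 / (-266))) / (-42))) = 10108 / 165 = 61.26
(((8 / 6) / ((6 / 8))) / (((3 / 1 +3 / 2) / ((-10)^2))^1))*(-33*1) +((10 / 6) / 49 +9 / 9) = -1723432 / 1323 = -1302.67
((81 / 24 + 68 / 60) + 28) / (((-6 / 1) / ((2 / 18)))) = -3901 / 6480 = -0.60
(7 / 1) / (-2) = -7 / 2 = -3.50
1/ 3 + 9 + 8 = 52/ 3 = 17.33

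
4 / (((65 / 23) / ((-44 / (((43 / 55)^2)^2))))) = -7408346000 / 44444413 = -166.69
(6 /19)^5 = 7776 /2476099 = 0.00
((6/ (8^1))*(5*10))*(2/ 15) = 5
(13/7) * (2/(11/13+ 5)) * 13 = 2197/266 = 8.26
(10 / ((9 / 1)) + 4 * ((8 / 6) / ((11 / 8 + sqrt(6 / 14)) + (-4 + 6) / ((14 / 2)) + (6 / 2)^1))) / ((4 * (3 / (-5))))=-0.88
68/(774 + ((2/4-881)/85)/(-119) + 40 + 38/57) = 4126920/49447403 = 0.08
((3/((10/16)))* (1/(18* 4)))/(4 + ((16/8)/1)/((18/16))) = 3/260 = 0.01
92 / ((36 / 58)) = 1334 / 9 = 148.22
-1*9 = -9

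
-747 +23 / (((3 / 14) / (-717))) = -77705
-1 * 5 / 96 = -5 / 96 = -0.05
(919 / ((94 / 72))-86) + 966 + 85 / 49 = 3651751 / 2303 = 1585.65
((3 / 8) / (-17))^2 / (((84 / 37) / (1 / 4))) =0.00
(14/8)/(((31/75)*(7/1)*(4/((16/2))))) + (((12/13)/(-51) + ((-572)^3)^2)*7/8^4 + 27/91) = 2939451026977897155601/49107968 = 59856906051944.51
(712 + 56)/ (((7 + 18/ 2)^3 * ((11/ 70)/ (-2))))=-105/ 44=-2.39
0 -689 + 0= -689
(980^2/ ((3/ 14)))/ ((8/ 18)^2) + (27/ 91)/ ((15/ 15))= 2064739977/ 91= 22689450.30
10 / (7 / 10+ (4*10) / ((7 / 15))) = 700 / 6049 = 0.12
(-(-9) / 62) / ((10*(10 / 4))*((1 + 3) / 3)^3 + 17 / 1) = 243 / 127658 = 0.00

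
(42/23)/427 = 6/1403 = 0.00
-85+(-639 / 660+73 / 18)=-162187 / 1980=-81.91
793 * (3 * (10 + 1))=26169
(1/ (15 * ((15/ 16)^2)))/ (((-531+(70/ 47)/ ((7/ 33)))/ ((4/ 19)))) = -48128/ 1579206375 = -0.00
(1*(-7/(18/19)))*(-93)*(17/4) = 70091/24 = 2920.46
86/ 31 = 2.77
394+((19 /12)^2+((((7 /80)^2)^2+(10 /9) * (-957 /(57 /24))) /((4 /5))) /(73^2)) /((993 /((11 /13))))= 394.00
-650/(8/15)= -4875/4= -1218.75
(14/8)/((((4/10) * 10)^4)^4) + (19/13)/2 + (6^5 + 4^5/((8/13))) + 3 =2109146769915995/223338299392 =9443.73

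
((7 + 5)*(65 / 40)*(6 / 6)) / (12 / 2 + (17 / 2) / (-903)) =35217 / 10819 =3.26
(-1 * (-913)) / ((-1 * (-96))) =913 / 96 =9.51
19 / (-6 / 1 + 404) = 19 / 398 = 0.05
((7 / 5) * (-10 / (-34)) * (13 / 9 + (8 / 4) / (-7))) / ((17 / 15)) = 365 / 867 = 0.42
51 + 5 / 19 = 974 / 19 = 51.26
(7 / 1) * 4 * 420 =11760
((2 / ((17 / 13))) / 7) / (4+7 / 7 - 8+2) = -0.22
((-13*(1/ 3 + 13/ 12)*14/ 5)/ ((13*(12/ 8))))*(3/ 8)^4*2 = -0.10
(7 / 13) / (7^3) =1 / 637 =0.00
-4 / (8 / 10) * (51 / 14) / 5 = -51 / 14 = -3.64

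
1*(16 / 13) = 1.23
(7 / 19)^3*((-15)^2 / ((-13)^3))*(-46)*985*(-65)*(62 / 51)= -361335922500 / 19705907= -18336.43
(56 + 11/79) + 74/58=131538/2291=57.42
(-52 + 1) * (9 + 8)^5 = -72412707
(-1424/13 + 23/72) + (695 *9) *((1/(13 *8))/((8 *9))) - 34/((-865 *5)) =-269985841/2491200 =-108.38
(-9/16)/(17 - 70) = 9/848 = 0.01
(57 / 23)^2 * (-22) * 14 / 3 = -333564 / 529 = -630.56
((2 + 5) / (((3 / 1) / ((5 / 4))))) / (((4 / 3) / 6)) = 105 / 8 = 13.12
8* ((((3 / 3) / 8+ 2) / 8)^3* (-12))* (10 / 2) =-73695 / 8192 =-9.00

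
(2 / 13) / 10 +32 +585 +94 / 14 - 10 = 279247 / 455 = 613.73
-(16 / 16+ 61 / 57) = -118 / 57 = -2.07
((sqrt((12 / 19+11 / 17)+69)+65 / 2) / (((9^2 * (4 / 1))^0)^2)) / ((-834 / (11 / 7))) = -715 / 11676 - 55 * sqrt(73321) / 942837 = -0.08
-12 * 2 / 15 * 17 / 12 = -2.27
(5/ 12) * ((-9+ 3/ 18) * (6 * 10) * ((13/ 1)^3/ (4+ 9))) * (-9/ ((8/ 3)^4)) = 54413775/ 8192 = 6642.31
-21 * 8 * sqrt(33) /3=-321.70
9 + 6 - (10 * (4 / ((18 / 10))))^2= -38785 / 81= -478.83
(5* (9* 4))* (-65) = -11700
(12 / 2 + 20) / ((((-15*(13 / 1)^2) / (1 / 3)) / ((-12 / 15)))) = 8 / 2925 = 0.00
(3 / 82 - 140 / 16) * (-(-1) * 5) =-7145 / 164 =-43.57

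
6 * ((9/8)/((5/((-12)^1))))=-81/5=-16.20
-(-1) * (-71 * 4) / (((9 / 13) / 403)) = -1487876 / 9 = -165319.56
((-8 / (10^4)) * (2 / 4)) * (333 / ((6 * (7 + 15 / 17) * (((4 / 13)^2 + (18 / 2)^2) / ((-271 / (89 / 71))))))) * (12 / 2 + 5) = 67496138853 / 817229150000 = 0.08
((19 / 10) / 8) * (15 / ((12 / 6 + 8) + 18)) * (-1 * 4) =-57 / 112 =-0.51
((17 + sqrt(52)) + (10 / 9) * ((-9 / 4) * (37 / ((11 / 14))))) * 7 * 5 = -38780 / 11 + 70 * sqrt(13) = -3273.07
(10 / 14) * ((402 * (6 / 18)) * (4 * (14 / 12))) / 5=268 / 3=89.33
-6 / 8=-3 / 4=-0.75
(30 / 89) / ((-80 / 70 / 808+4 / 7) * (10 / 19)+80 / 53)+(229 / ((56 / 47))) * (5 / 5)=41173353631 / 214017944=192.38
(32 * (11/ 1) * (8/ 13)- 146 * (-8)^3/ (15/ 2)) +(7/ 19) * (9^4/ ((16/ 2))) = 310796149/ 29640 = 10485.70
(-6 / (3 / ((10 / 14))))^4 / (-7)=-10000 / 16807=-0.59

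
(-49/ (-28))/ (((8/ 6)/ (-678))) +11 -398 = -10215/ 8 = -1276.88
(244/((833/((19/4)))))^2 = 1343281/693889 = 1.94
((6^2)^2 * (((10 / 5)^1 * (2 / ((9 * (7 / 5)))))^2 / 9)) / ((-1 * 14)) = -3200 / 3087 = -1.04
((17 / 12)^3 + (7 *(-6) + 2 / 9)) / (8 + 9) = -67279 / 29376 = -2.29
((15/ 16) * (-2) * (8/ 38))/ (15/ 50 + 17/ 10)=-15/ 76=-0.20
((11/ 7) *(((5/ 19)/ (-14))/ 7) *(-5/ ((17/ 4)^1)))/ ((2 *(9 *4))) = 275/ 3988404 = 0.00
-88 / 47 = -1.87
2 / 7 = 0.29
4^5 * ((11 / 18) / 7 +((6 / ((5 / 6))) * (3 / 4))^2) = 47170048 / 1575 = 29949.24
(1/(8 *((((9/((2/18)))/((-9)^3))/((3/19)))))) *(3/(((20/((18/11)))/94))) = -34263/8360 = -4.10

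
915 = 915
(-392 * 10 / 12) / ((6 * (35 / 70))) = -980 / 9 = -108.89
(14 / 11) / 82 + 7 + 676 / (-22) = -10694 / 451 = -23.71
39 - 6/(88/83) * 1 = 1467/44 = 33.34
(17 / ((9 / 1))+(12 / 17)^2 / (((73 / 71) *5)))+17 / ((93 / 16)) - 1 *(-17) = 644834206 / 29430315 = 21.91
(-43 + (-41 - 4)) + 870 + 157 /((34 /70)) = 18789 /17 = 1105.24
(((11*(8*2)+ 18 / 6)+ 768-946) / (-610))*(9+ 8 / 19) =-179 / 11590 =-0.02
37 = 37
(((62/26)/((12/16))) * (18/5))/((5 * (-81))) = -248/8775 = -0.03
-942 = -942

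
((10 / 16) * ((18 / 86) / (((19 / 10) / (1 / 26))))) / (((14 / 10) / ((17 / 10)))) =3825 / 1189552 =0.00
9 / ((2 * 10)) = 9 / 20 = 0.45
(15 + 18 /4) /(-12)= -13 /8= -1.62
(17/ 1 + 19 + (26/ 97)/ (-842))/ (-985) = -1470119/ 40224445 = -0.04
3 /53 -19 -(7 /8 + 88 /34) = -161507 /7208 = -22.41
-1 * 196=-196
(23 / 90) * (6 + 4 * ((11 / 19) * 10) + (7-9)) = 6.94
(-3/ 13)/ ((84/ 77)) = -11/ 52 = -0.21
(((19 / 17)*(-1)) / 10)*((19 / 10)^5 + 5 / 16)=-47639631 / 17000000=-2.80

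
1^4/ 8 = 1/ 8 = 0.12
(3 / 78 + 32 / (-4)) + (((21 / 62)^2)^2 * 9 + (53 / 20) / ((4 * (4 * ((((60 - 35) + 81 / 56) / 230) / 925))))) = 376816196318281 / 284488797008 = 1324.54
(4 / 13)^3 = 64 / 2197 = 0.03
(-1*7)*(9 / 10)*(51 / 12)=-1071 / 40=-26.78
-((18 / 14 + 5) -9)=19 / 7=2.71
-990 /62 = -495 /31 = -15.97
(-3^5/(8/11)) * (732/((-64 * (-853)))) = -489159/109184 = -4.48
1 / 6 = 0.17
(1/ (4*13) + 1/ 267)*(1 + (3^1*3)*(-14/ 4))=-19459/ 27768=-0.70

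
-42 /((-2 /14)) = 294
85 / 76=1.12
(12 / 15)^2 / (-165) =-16 / 4125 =-0.00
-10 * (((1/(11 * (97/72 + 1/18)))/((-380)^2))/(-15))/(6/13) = 13/20053550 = 0.00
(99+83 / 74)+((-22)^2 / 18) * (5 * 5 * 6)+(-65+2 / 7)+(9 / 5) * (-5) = 6308837 / 1554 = 4059.74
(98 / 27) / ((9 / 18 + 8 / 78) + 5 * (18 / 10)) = 364 / 963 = 0.38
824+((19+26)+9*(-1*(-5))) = 914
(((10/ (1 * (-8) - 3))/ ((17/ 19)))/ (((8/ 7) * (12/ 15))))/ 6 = -3325/ 17952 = -0.19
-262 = -262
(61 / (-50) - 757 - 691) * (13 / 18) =-941993 / 900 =-1046.66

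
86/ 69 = 1.25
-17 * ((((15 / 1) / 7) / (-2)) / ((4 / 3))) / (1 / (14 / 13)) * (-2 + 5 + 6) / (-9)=-765 / 52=-14.71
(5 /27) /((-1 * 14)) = -5 /378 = -0.01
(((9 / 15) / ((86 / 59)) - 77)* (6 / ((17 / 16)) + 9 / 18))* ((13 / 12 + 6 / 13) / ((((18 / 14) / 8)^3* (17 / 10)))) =-103064.78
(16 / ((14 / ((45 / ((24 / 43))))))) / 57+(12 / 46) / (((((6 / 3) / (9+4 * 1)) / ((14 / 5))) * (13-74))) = 1435607 / 932995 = 1.54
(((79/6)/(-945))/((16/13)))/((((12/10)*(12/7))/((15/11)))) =-5135/684288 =-0.01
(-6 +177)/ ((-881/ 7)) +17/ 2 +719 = 1279461/ 1762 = 726.14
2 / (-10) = -1 / 5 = -0.20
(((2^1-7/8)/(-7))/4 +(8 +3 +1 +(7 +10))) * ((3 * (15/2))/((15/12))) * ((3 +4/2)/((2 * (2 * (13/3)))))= 67365/448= 150.37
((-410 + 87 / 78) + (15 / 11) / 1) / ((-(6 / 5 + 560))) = 582755 / 802516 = 0.73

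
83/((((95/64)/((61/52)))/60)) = 972096/247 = 3935.61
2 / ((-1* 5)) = -2 / 5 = -0.40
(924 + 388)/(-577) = -1312/577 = -2.27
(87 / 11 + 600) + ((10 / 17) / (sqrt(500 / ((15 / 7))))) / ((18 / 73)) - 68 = 540.07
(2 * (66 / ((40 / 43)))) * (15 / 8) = 4257 / 16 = 266.06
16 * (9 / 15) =9.60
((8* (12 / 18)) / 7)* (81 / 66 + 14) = 2680 / 231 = 11.60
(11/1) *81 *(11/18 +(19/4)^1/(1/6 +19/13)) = 399267/127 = 3143.83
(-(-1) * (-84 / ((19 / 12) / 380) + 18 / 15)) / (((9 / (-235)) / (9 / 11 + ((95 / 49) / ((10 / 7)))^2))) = 4528086455 / 3234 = 1400150.42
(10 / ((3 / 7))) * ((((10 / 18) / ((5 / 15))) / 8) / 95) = 0.05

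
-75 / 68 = -1.10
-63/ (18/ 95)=-665/ 2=-332.50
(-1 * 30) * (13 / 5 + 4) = -198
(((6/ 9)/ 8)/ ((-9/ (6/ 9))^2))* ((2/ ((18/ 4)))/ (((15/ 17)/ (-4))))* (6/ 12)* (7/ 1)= -952/ 295245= -0.00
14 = 14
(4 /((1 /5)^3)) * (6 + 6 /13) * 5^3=5250000 /13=403846.15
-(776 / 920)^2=-9409 / 13225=-0.71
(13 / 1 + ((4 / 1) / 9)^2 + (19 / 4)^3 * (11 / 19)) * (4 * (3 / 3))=390067 / 1296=300.98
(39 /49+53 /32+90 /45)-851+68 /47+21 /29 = -1804588769 /2137184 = -844.38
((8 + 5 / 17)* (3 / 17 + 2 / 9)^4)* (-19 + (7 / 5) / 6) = -366374798701 / 93156817770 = -3.93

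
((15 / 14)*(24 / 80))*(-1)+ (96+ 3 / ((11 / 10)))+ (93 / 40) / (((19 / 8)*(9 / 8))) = 8714449 / 87780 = 99.28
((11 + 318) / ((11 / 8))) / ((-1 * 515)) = -2632 / 5665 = -0.46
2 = 2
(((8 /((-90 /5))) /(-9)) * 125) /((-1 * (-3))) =500 /243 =2.06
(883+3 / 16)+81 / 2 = 14779 / 16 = 923.69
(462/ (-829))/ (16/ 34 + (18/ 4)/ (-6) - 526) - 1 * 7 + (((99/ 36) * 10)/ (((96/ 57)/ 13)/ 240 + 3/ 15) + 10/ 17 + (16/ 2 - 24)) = 28659084163933/ 249819479942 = 114.72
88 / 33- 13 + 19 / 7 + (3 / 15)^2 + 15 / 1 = 3896 / 525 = 7.42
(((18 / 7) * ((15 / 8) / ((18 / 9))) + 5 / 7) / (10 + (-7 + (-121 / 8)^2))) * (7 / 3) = 200 / 6357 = 0.03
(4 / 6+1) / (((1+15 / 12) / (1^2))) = 20 / 27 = 0.74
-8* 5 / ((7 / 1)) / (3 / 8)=-320 / 21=-15.24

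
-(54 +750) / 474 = -134 / 79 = -1.70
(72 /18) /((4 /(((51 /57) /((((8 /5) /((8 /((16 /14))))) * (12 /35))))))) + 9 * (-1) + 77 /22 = 10793 /1824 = 5.92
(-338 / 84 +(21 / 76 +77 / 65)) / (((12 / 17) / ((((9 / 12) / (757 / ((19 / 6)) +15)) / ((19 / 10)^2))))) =-22599205 / 7611445296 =-0.00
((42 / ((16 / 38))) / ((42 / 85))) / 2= 1615 / 16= 100.94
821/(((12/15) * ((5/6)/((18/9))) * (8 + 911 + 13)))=2463/932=2.64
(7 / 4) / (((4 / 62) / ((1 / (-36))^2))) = 217 / 10368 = 0.02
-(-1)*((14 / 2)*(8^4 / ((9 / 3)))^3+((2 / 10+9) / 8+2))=9620726744741 / 540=17816160638.41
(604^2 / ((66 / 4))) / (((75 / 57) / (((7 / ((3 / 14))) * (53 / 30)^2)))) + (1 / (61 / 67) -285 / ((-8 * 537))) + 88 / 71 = 1713239.92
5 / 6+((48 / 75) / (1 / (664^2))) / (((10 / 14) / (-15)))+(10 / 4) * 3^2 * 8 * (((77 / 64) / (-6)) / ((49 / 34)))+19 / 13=-647082616883 / 109200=-5925664.99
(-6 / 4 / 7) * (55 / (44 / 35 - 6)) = 825 / 332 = 2.48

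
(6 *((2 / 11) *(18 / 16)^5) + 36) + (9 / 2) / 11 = 3458043 / 90112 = 38.37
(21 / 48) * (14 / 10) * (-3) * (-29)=4263 / 80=53.29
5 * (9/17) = 45/17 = 2.65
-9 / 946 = -0.01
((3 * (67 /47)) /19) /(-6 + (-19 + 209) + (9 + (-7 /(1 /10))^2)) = 201 /4548049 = 0.00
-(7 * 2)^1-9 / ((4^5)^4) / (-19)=-292470092988407 / 20890720927744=-14.00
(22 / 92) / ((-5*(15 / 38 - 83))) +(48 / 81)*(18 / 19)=11563433 / 20576145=0.56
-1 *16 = -16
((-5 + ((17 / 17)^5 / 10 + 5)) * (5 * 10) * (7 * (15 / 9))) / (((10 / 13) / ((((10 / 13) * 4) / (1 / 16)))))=11200 / 3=3733.33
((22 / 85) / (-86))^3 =-1331 / 48827236375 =-0.00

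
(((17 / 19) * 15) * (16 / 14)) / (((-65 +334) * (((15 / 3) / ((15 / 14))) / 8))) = 24480 / 250439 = 0.10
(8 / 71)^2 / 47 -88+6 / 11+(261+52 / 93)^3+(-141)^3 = 31635005761273514926 / 2096312800329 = 15090785.00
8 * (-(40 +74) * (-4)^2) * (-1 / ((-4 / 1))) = -3648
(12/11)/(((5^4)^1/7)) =0.01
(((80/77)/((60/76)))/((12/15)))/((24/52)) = 3.56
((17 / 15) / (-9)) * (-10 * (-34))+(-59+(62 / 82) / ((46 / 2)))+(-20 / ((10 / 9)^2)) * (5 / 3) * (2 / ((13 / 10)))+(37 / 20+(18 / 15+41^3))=455318800633 / 6619860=68780.73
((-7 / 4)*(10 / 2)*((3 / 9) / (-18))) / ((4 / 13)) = 455 / 864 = 0.53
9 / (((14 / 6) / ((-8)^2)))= 1728 / 7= 246.86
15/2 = 7.50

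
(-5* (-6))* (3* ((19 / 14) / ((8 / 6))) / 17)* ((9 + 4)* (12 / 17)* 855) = 85529925 / 2023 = 42278.76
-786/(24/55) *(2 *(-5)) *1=36025/2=18012.50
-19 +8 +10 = -1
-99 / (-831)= 33 / 277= 0.12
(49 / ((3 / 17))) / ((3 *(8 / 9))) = 833 / 8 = 104.12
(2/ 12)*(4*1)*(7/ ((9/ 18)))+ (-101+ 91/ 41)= -11002/ 123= -89.45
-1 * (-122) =122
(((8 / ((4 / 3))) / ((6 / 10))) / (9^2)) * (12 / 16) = 5 / 54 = 0.09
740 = 740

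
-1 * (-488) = 488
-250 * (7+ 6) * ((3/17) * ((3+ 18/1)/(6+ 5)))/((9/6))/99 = -45500/6171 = -7.37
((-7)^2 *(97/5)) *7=33271/5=6654.20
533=533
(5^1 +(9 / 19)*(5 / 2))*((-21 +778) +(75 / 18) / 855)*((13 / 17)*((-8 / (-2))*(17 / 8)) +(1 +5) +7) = 2372778785 / 25992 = 91288.81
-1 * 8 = -8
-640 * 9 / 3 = -1920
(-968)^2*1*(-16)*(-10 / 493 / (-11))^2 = -12390400 / 243049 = -50.98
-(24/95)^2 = -576/9025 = -0.06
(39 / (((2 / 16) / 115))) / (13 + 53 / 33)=592020 / 241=2456.51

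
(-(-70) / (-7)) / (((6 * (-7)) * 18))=5 / 378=0.01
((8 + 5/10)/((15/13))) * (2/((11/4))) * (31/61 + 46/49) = 764660/98637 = 7.75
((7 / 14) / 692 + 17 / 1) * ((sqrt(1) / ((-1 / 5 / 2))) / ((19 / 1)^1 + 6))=-6.80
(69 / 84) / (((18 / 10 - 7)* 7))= -115 / 5096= -0.02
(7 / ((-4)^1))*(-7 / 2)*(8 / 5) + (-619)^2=1915854 / 5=383170.80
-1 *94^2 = -8836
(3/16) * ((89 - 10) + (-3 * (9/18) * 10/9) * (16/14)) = 14.46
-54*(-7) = 378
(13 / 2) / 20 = 13 / 40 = 0.32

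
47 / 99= 0.47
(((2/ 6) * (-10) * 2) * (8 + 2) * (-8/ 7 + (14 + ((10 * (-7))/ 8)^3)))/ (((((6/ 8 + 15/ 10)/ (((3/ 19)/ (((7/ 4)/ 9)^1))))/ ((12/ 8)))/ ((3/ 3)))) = 22077375/ 931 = 23713.61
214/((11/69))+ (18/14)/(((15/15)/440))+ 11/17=1908.72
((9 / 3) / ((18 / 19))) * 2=19 / 3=6.33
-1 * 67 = -67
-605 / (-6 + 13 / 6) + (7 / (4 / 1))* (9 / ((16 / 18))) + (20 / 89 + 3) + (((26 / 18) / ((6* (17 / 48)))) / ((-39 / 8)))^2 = 2467368306785 / 13800448224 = 178.79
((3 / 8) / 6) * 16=1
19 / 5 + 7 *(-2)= -51 / 5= -10.20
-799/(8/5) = -3995/8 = -499.38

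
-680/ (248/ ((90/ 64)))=-3825/ 992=-3.86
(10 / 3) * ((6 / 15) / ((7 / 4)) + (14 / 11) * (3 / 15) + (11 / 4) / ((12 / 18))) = 4731 / 308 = 15.36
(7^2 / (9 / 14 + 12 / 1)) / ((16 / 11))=3773 / 1416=2.66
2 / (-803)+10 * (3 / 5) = 4816 / 803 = 6.00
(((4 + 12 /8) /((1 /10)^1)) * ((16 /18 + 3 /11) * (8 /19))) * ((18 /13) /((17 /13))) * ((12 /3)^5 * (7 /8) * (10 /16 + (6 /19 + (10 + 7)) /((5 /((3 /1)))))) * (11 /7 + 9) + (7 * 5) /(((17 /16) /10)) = 18238747360 /6137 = 2971932.11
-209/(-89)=2.35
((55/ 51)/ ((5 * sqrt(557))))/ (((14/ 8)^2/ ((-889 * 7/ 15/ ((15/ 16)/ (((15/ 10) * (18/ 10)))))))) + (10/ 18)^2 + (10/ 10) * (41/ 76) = 5221/ 6156 - 178816 * sqrt(557)/ 1183625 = -2.72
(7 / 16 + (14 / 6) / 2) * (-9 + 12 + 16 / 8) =385 / 48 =8.02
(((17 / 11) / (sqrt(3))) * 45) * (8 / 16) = 255 * sqrt(3) / 22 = 20.08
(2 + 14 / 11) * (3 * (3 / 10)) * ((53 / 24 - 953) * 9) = -5545017 / 220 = -25204.62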